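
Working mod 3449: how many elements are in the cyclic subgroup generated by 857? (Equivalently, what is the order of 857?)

The order of 857 must divide p − 1 = 3448 = 2^3 · 431.
Divisors: 1, 2, 4, 8, 431, 862, 1724, 3448.
Check each in increasing order: 857^1 ≡ 857;  857^2 ≡ 3261;  857^4 ≡ 854;  857^8 ≡ 1577;  857^431 ≡ 1.
Smallest exponent giving 1 is 431.

431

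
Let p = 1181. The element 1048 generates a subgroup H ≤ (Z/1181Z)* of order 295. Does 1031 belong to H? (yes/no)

no

1031 ∈ ⟨1048⟩ iff 1031^295 ≡ 1 (mod 1181), since |⟨1048⟩| = 295.
1031^295 mod 1181 = 1180.
Since 1180 ≠ 1, 1031 does not lie in the subgroup.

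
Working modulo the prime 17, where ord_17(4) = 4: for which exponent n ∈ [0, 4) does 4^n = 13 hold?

3

Successive powers of 4 modulo 17:
  4^0=1  4^1=4  4^2=16  4^3=13
So 4^3 ≡ 13 (mod 17), giving n = 3.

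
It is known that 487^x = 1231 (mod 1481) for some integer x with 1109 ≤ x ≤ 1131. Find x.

1114

Compute 487^1109 mod 1481 = 1041, then multiply by 487 repeatedly:
  487^1109=1041  487^1110=465  487^1111=1343  487^1112=920  487^1113=778
  487^1114=1231
Found 1231 at exponent 1114.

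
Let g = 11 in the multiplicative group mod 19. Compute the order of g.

3

The order of 11 must divide p − 1 = 18 = 2 · 3^2.
Divisors: 1, 2, 3, 6, 9, 18.
Check each in increasing order: 11^1 ≡ 11;  11^2 ≡ 7;  11^3 ≡ 1.
Smallest exponent giving 1 is 3.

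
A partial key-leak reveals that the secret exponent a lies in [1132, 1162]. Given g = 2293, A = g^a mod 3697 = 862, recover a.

1141

Compute 2293^1132 mod 3697 = 497, then multiply by 2293 repeatedly:
  2293^1132=497  2293^1133=945  2293^1134=443  2293^1135=2821  2293^1136=2500
  2293^1137=2150  2293^1138=1849  2293^1139=2995  2293^1140=2206  2293^1141=862
Found 862 at exponent 1141.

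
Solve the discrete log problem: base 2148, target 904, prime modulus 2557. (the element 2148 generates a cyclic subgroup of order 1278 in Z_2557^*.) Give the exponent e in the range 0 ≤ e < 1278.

280

Baby-step giant-step with m = ceil(sqrt(1278)) = 36.
Baby table (2148^j mod 2557 for j=0..35):
  0:1  1:2148  2:1076  3:2277  4:2012  5:446  6:1690  7:1737
  8:413  9:2402  10:2027  11:1982  12:2488  13:94  14:2466  15:1421
  16:1807  17:2467  18:1012  19:326  20:2187  21:467  22:772  23:1320
  24:2204  25:1185  26:1165  27:1674  28:610  29:1096  30:1768  31:519
  32:2517  33:1018  34:429  35:972
Giant step factor: 2148^(-36) ≡ 2030 (mod 2557).
Scan 904·2030^i mod 2557 for i = 0, 1, …:
  i=0: 904   i=1: 1751   i=2: 300   i=3: 434
  i=4: 1412   i=5: 2520   i=6: 1600   i=7: 610
Match at i=7, j=28: e = 7·36 + 28 = 280.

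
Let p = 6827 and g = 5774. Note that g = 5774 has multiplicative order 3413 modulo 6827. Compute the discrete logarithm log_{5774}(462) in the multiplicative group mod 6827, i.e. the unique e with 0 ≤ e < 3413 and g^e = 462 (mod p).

Baby-step giant-step with m = ceil(sqrt(3413)) = 59.
Baby table (5774^j mod 6827 for j=0..58):
  0:1  1:5774  2:2835  3:4971  4:1846  5:1857  6:3928  7:978
  8:1043  9:868  10:814  11:3060  12:164  13:4810  14:704  15:2831
  16:2356  17:4160  18:2454  19:3371  20:377  21:5812  22:3783  23:3469
  24:6415  25:3735  26:6224  27:48  28:4072  29:6367  30:6490  31:6684
  32:385  33:4215  34:5982  35:2275  36:702  37:4937  38:3513  39:1045
  40:5589  41:6484  42:6175  43:3856  44:1697  45:1733  46:4787  47:4442
  48:5896  49:4082  50:2664  51:705  52:1778  53:5191  54:2304  55:4300
  56:5228  57:4305  58:6790
Giant step factor: 5774^(-59) ≡ 58 (mod 6827).
Scan 462·58^i mod 6827 for i = 0, 1, …:
  i=0: 462   i=1: 6315   i=2: 4439   i=3: 4863
  i=4: 2147   i=5: 1640   i=6: 6369   i=7: 744
  i=8: 2190   i=9: 4134     …   i=48: 2839
  i=49: 814
Match at i=49, j=10: e = 49·59 + 10 = 2901.

2901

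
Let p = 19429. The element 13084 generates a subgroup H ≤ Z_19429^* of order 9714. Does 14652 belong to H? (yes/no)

14652 ∈ ⟨13084⟩ iff 14652^9714 ≡ 1 (mod 19429), since |⟨13084⟩| = 9714.
14652^9714 mod 19429 = 1.
Since 1 = 1, 14652 lies in the subgroup.

yes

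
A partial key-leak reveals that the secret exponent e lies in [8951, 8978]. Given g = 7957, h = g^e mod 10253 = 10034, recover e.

8970

Compute 7957^8951 mod 10253 = 6190, then multiply by 7957 repeatedly:
  7957^8951=6190  7957^8952=8671  7957^8953=2710  7957^8954=1411  7957^8955=292
  7957^8956=6266  7957^8957=8476  7957^8958=9551  7957^8959=2071  7957^8960=2376
  7957^8961=9553  7957^8962=7732  7957^8963=5524  7957^8964=10110  7957^8965=232
  7957^8966=484  7957^8967=6313  7957^8968=3094  7957^8969=1505  7957^8970=10034
Found 10034 at exponent 8970.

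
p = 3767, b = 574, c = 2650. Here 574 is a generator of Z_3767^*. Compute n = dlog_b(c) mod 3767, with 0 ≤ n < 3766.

1926

Baby-step giant-step with m = ceil(sqrt(3766)) = 62.
Baby table (574^j mod 3767 for j=0..61):
  0:1  1:574  2:1747  3:756  4:739  5:2282  6:2719  7:1168
  8:3673  9:2549  10:1530  11:509  12:2107  13:211  14:570  15:3218
  16:1302  17:1482  18:3093  19:1125  20:1593  21:2768  22:2925  23:2635
  24:1923  25:71  26:3084  27:3493  28:938  29:3498  30:41  31:932
  32:54  33:860  34:163  35:3154  36:2236  37:2684  38:3680  39:2800
  40:2458  41:2034  42:3513  43:1117  44:768  45:93  46:644  47:490
  48:2502  49:921  50:1274  51:478  52:3148  53:2559  54:3503  55:2911
  56:2133  57:67  58:788  59:272  60:1681  61:542
Giant step factor: 574^(-62) ≡ 2707 (mod 3767).
Scan 2650·2707^i mod 3767 for i = 0, 1, …:
  i=0: 2650   i=1: 1182   i=2: 1491   i=3: 1680
  i=4: 991   i=5: 533   i=6: 70   i=7: 1140
  i=8: 807   i=9: 3456     …   i=30: 1268
  i=31: 739
Match at i=31, j=4: n = 31·62 + 4 = 1926.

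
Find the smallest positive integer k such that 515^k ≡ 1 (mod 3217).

1608

The order of 515 must divide p − 1 = 3216 = 2^4 · 3 · 67.
Divisors: 1, 2, 3, 4, 6, 8, 12, 16, 24, 48, 67, 134, 201, 268, 402, 536, 804, 1072, 1608, 3216.
Check each in increasing order: 515^1 ≡ 515;  515^2 ≡ 1431;  515^3 ≡ 272;  515^4 ≡ 1749;  515^6 ≡ 3210;  515^8 ≡ 2851;  515^12 ≡ 49;  515^16 ≡ 2059;  515^24 ≡ 2401;  515^48 ≡ 3154;  515^67 ≡ 1032;  515^134 ≡ 197;  515^201 ≡ 633;  515^268 ≡ 205;  515^402 ≡ 1781;  515^536 ≡ 204;  515^804 ≡ 3216;  515^1072 ≡ 3012;  515^1608 ≡ 1.
Smallest exponent giving 1 is 1608.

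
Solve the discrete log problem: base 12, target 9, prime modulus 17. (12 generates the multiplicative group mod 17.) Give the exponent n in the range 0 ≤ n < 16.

10

Successive powers of 12 modulo 17:
  12^0=1  12^1=12  12^2=8  12^3=11  12^4=13  12^5=3
  12^6=2  12^7=7  12^8=16  12^9=5  12^10=9
So 12^10 ≡ 9 (mod 17), giving n = 10.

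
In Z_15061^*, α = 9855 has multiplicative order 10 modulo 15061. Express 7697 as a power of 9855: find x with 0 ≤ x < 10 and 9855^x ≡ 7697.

2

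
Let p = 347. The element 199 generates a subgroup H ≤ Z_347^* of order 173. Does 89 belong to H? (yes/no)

89 ∈ ⟨199⟩ iff 89^173 ≡ 1 (mod 347), since |⟨199⟩| = 173.
89^173 mod 347 = 1.
Since 1 = 1, 89 lies in the subgroup.

yes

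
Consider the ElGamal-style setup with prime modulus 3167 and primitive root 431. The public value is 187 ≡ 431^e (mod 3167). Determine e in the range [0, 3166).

2207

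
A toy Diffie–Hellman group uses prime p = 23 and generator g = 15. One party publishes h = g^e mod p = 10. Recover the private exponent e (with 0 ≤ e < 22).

Successive powers of 15 modulo 23:
  15^0=1  15^1=15  15^2=18  15^3=17  15^4=2  15^5=7
  15^6=13  15^7=11  15^8=4  15^9=14  15^10=3  15^11=22
  15^12=8  15^13=5  15^14=6  15^15=21  15^16=16  15^17=10
So 15^17 ≡ 10 (mod 23), giving e = 17.

17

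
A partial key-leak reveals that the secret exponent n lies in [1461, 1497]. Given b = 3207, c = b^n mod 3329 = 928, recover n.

Compute 3207^1461 mod 3329 = 2194, then multiply by 3207 repeatedly:
  3207^1461=2194  3207^1462=1981  3207^1463=1335  3207^1464=251  3207^1465=2668
  3207^1466=746  3207^1467=2200  3207^1468=1249  3207^1469=756  3207^1470=980
  3207^1471=284  3207^1472=1971  3207^1473=2555  3207^1474=1216  3207^1475=1453
  3207^1476=2500  3207^1477=1268  3207^1478=1767  3207^1479=811  3207^1480=928
Found 928 at exponent 1480.

1480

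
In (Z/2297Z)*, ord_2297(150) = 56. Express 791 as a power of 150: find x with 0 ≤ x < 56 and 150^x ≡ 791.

17

Successive powers of 150 modulo 2297:
  150^0=1  150^1=150  150^2=1827  150^3=707  150^4=388  150^5=775
  150^6=1400  150^7=973  150^8=1239  150^9=2090  150^10=1108  150^11=816
  150^12=659  150^13=79  150^14=365  150^15=1919  150^16=725  150^17=791
So 150^17 ≡ 791 (mod 2297), giving x = 17.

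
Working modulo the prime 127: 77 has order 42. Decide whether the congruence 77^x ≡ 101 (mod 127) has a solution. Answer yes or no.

no

101 ∈ ⟨77⟩ iff 101^42 ≡ 1 (mod 127), since |⟨77⟩| = 42.
101^42 mod 127 = 107.
Since 107 ≠ 1, 101 does not lie in the subgroup.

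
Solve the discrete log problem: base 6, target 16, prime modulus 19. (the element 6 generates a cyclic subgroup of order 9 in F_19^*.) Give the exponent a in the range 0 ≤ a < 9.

8

Successive powers of 6 modulo 19:
  6^0=1  6^1=6  6^2=17  6^3=7  6^4=4  6^5=5
  6^6=11  6^7=9  6^8=16
So 6^8 ≡ 16 (mod 19), giving a = 8.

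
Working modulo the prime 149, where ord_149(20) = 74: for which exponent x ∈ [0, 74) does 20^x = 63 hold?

Baby-step giant-step with m = ceil(sqrt(74)) = 9.
Baby table (20^j mod 149 for j=0..8):
  0:1  1:20  2:102  3:103  4:123  5:76  6:30  7:4
  8:80
Giant step factor: 20^(-9) ≡ 42 (mod 149).
Scan 63·42^i mod 149 for i = 0, 1, …:
  i=0: 63   i=1: 113   i=2: 127   i=3: 119
  i=4: 81   i=5: 124   i=6: 142   i=7: 4
Match at i=7, j=7: x = 7·9 + 7 = 70.

70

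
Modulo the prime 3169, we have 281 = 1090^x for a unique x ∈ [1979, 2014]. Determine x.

1984

Compute 1090^1979 mod 3169 = 1910, then multiply by 1090 repeatedly:
  1090^1979=1910  1090^1980=3036  1090^1981=804  1090^1982=1716  1090^1983=730
  1090^1984=281
Found 281 at exponent 1984.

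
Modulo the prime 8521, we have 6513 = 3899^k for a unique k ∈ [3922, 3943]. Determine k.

3931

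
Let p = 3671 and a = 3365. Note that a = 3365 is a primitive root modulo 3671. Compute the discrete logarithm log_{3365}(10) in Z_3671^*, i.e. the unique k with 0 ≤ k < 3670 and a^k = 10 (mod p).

Baby-step giant-step with m = ceil(sqrt(3670)) = 61.
Baby table (3365^j mod 3671 for j=0..60):
  0:1  1:3365  2:1861  3:3210  4:1568  5:1093  6:3274  7:339
  8:2725  9:3138  10:1574  11:2928  12:3427  13:1244  14:1120  15:2354
  16:2863  17:1291  18:1422  19:1717  20:3222  21:1567  22:1399  23:1413
  24:800  25:1157  26:2045  27:1971  28:2589  29:702  30:1777  31:3217
  32:3097  33:3107  34:47  35:302  36:3034  37:359  38:276  39:3648
  40:3367  41:1249  42:3261  43:646  44:558  45:1789  46:3216  47:3403
  48:1246  49:508  50:2405  51:1941  52:756  53:3608  54:923  55:229
  56:3346  57:333  58:890  59:2985  60:669
Giant step factor: 3365^(-61) ≡ 856 (mod 3671).
Scan 10·856^i mod 3671 for i = 0, 1, …:
  i=0: 10   i=1: 1218   i=2: 44   i=3: 954
  i=4: 1662   i=5: 1995   i=6: 705   i=7: 1436
  i=8: 3102   i=9: 1179   i=10: 3370   i=11: 2985
Match at i=11, j=59: k = 11·61 + 59 = 730.

730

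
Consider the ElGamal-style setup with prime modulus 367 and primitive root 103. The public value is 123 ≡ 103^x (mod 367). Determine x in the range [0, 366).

Successive powers of 103 modulo 367:
  103^0=1  103^1=103  103^2=333  103^3=168  103^4=55  103^5=160
  103^6=332  103^7=65  103^8=89  103^9=359  103^10=277  103^11=272
  103^12=124  103^13=294  103^14=188  103^15=280  103^16=214  103^17=22
  103^18=64  103^19=353  103^20=26  103^21=109  103^22=217  103^23=331
  103^24=329  103^25=123
So 103^25 ≡ 123 (mod 367), giving x = 25.

25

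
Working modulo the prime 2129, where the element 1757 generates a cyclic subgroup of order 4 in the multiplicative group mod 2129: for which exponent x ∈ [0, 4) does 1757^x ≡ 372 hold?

3

Successive powers of 1757 modulo 2129:
  1757^0=1  1757^1=1757  1757^2=2128  1757^3=372
So 1757^3 ≡ 372 (mod 2129), giving x = 3.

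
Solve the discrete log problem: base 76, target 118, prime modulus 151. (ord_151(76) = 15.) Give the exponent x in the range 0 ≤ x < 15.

5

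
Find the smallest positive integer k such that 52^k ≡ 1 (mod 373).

93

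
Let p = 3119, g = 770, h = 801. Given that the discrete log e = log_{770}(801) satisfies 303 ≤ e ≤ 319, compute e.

Compute 770^303 mod 3119 = 907, then multiply by 770 repeatedly:
  770^303=907  770^304=2853  770^305=1034  770^306=835  770^307=436
  770^308=1987  770^309=1680  770^310=2334  770^311=636  770^312=37
  770^313=419  770^314=1373  770^315=2988  770^316=2057  770^317=2557
  770^318=801
Found 801 at exponent 318.

318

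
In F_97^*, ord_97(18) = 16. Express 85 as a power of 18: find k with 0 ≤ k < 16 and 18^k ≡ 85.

Successive powers of 18 modulo 97:
  18^0=1  18^1=18  18^2=33  18^3=12  18^4=22  18^5=8
  18^6=47  18^7=70  18^8=96  18^9=79  18^10=64  18^11=85
So 18^11 ≡ 85 (mod 97), giving k = 11.

11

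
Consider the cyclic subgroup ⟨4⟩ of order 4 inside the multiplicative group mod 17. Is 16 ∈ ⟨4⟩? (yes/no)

16 ∈ ⟨4⟩ iff 16^4 ≡ 1 (mod 17), since |⟨4⟩| = 4.
16^4 mod 17 = 1.
Since 1 = 1, 16 lies in the subgroup.

yes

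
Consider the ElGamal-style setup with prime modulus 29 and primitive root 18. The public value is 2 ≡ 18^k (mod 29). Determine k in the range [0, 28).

23

Successive powers of 18 modulo 29:
  18^0=1  18^1=18  18^2=5  18^3=3  18^4=25  18^5=15
  18^6=9  18^7=17  18^8=16  18^9=27  18^10=22  18^11=19
  18^12=23  18^13=8  18^14=28  18^15=11  18^16=24  18^17=26
  18^18=4  18^19=14  18^20=20  18^21=12  18^22=13  18^23=2
So 18^23 ≡ 2 (mod 29), giving k = 23.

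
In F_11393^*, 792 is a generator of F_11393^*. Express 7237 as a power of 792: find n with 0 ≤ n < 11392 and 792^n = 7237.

2541

Baby-step giant-step with m = ceil(sqrt(11392)) = 107.
Baby table (792^j mod 11393 for j=0..106):
  0:1  1:792  2:649  3:1323  4:11053  5:4152  6:7200  7:5900
  8:1670  9:1052  10:1495  11:10561  12:1850  13:6896  14:4385  15:9448
  16:9008  17:2318  18:1583  19:506  20:1997  21:9390  22:8644  23:10248
  24:4600  25:8833  26:434  27:1938  28:8234  29:4532  30:549  31:1874
  32:3118  33:8568  34:7021  35:848  36:10822  37:3488  38:5390  39:7898
  40:459  41:10345  42:1673  43:3428  44:3442  45:3137  46:830  47:7959
  48:3199  49:4362  50:2625  51:5474  52:6068  53:9403  54:7547  55:7292
  56:10406  57:4413  58:8838  59:4394  60:5183  61:3456  62:2832  63:9916
  64:3695  65:9832  66:5525  67:888  68:8323  69:6662  70:1345  71:5691
  72:7037  73:2127  74:9813  75:1870  76:11343  77:5972  78:1729  79:2208
  80:5607  81:8867  82:4576  83:1218  84:7644  85:4365  86:5001  87:7421
  88:10037  89:8383  90:8610  91:6106  92:5320  93:9423  94:601  95:8879
  96:2687  97:9006  98:734  99:285  100:9253  101:2677  102:1086  103:5637
  104:9841  105:1260  106:6729
Giant step factor: 792^(-107) ≡ 3606 (mod 11393).
Scan 7237·3606^i mod 11393 for i = 0, 1, …:
  i=0: 7237   i=1: 6652   i=2: 4847   i=3: 1420
  i=4: 5063   i=5: 5592   i=6: 10535   i=7: 4948
  i=8: 1050   i=9: 3824     …   i=22: 902
  i=23: 5607
Match at i=23, j=80: n = 23·107 + 80 = 2541.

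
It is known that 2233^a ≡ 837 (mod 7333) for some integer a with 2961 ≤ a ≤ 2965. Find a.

Compute 2233^2961 mod 7333 = 4143, then multiply by 2233 repeatedly:
  2233^2961=4143  2233^2962=4406  2233^2963=5045  2233^2964=1997  2233^2965=837
Found 837 at exponent 2965.

2965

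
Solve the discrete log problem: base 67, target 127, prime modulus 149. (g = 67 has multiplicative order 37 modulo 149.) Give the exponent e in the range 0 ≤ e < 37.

22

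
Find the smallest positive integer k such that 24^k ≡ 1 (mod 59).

The order of 24 must divide p − 1 = 58 = 2 · 29.
Divisors: 1, 2, 29, 58.
Check each in increasing order: 24^1 ≡ 24;  24^2 ≡ 45;  24^29 ≡ 58;  24^58 ≡ 1.
Smallest exponent giving 1 is 58.

58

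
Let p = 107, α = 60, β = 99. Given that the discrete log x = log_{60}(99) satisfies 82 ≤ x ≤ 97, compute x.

Compute 60^82 mod 107 = 64, then multiply by 60 repeatedly:
  60^82=64  60^83=95  60^84=29  60^85=28  60^86=75
  60^87=6  60^88=39  60^89=93  60^90=16  60^91=104
  60^92=34  60^93=7  60^94=99
Found 99 at exponent 94.

94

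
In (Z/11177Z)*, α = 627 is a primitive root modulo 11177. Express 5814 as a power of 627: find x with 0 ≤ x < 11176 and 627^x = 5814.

Baby-step giant-step with m = ceil(sqrt(11176)) = 106.
Baby table (627^j mod 11177 for j=0..105):
  0:1  1:627  2:1934  3:5502  4:7238  5:364  6:4688  7:11002
  8:2045  9:8037  10:9549  11:7528  12:3362  13:6698  14:8271  15:10966
  16:1827  17:5475  18:1486  19:4031  20:1435  21:5585  22:3394  23:4408
  24:3097  25:8198  26:9903  27:5946  28:6201  29:9608  30:10990  31:5698
  32:7183  33:10587  34:10088  35:10171  36:6327  37:10371  38:8780  39:5976
  40:2657  41:566  42:8395  43:10475  44:6926  45:5926  46:4838  47:4459
  48:1543  49:6239  50:11080  51:6243  52:2411  53:2802  54:2065  55:9400
  56:3521  57:5798  58:2821  59:2801  60:1438  61:7466  62:9196  63:9737
  64:2457  65:9290  66:1613  67:5421  68:1159  69:188  70:6106  71:5928
  72:6092  73:8327  74:1370  75:9538  76:631  77:4442  78:2061  79:6892
  80:6962  81:6144  82:7400  83:1345  84:5040  85:8166  86:1016  87:11120
  88:8969  89:1532  90:10519  91:983  92:1606  93:1032  94:9975  95:6382
  96:148  97:3380  98:6807  99:9552  100:9409  101:9164  102:850  103:7631
  104:881  105:4714
Giant step factor: 627^(-106) ≡ 5164 (mod 11177).
Scan 5814·5164^i mod 11177 for i = 0, 1, …:
  i=0: 5814   i=1: 2074   i=2: 2570   i=3: 4381
  i=4: 1236   i=5: 637   i=6: 3430   i=7: 8152
  i=8: 4346   i=9: 10505     …   i=68: 4948
  i=69: 850
Match at i=69, j=102: x = 69·106 + 102 = 7416.

7416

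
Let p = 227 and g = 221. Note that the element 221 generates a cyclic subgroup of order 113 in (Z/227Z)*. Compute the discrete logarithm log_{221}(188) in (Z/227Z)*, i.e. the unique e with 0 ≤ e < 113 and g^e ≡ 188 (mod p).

72

Baby-step giant-step with m = ceil(sqrt(113)) = 11.
Baby table (221^j mod 227 for j=0..10):
  0:1  1:221  2:36  3:11  4:161  5:169  6:121  7:182
  8:43  9:196  10:186
Giant step factor: 221^(-11) ≡ 12 (mod 227).
Scan 188·12^i mod 227 for i = 0, 1, …:
  i=0: 188   i=1: 213   i=2: 59   i=3: 27
  i=4: 97   i=5: 29   i=6: 121
Match at i=6, j=6: e = 6·11 + 6 = 72.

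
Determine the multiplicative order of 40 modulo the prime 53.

26

The order of 40 must divide p − 1 = 52 = 2^2 · 13.
Divisors: 1, 2, 4, 13, 26, 52.
Check each in increasing order: 40^1 ≡ 40;  40^2 ≡ 10;  40^4 ≡ 47;  40^13 ≡ 52;  40^26 ≡ 1.
Smallest exponent giving 1 is 26.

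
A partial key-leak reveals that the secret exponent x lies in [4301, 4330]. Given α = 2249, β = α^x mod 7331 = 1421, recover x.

4316

Compute 2249^4301 mod 7331 = 563, then multiply by 2249 repeatedly:
  2249^4301=563  2249^4302=5255  2249^4303=923  2249^4304=1154  2249^4305=172
  2249^4306=5616  2249^4307=6402  2249^4308=14  2249^4309=2162  2249^4310=1885
  2249^4311=2047  2249^4312=7166  2249^4313=2796  2249^4314=5537  2249^4315=4675
  2249^4316=1421
Found 1421 at exponent 4316.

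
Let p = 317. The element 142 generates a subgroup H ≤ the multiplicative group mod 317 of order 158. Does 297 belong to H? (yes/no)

297 ∈ ⟨142⟩ iff 297^158 ≡ 1 (mod 317), since |⟨142⟩| = 158.
297^158 mod 317 = 316.
Since 316 ≠ 1, 297 does not lie in the subgroup.

no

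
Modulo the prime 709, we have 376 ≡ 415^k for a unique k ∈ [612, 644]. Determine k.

Compute 415^612 mod 709 = 664, then multiply by 415 repeatedly:
  415^612=664  415^613=468  415^614=663  415^615=53  415^616=16
  415^617=259  415^618=426  415^619=249  415^620=530  415^621=160
  415^622=463  415^623=6  415^624=363  415^625=337  415^626=182
  415^627=376
Found 376 at exponent 627.

627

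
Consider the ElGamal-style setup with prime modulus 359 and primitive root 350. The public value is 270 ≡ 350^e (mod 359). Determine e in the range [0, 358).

352

Baby-step giant-step with m = ceil(sqrt(358)) = 19.
Baby table (350^j mod 359 for j=0..18):
  0:1  1:350  2:81  3:348  4:99  5:186  6:121  7:347
  8:108  9:105  10:132  11:248  12:281  13:343  14:144  15:140
  16:176  17:211  18:255
Giant step factor: 350^(-19) ≡ 28 (mod 359).
Scan 270·28^i mod 359 for i = 0, 1, …:
  i=0: 270   i=1: 21   i=2: 229   i=3: 309
  i=4: 36   i=5: 290   i=6: 222   i=7: 113
  i=8: 292   i=9: 278     …   i=17: 56
  i=18: 132
Match at i=18, j=10: e = 18·19 + 10 = 352.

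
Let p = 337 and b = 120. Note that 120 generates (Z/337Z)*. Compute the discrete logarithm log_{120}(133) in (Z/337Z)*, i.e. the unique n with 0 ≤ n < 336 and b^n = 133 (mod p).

161

Baby-step giant-step with m = ceil(sqrt(336)) = 19.
Baby table (120^j mod 337 for j=0..18):
  0:1  1:120  2:246  3:201  4:193  5:244  6:298  7:38
  8:179  9:249  10:224  11:257  12:173  13:203  14:96  15:62
  16:26  17:87  18:330
Giant step factor: 120^(-19) ≡ 270 (mod 337).
Scan 133·270^i mod 337 for i = 0, 1, …:
  i=0: 133   i=1: 188   i=2: 210   i=3: 84
  i=4: 101   i=5: 310   i=6: 124   i=7: 117
  i=8: 249
Match at i=8, j=9: n = 8·19 + 9 = 161.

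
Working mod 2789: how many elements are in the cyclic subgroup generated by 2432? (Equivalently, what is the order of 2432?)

1394

The order of 2432 must divide p − 1 = 2788 = 2^2 · 17 · 41.
Divisors: 1, 2, 4, 17, 34, 41, 68, 82, 164, 697, 1394, 2788.
Check each in increasing order: 2432^1 ≡ 2432;  2432^2 ≡ 1944;  2432^4 ≡ 41;  2432^17 ≡ 1357;  2432^34 ≡ 709;  2432^41 ≡ 1388;  2432^68 ≡ 661;  2432^82 ≡ 2134;  2432^164 ≡ 2308;  2432^697 ≡ 2788;  2432^1394 ≡ 1.
Smallest exponent giving 1 is 1394.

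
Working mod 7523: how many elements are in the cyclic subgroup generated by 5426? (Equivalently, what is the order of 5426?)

The order of 5426 must divide p − 1 = 7522 = 2 · 3761.
Divisors: 1, 2, 3761, 7522.
Check each in increasing order: 5426^1 ≡ 5426;  5426^2 ≡ 3977;  5426^3761 ≡ 1.
Smallest exponent giving 1 is 3761.

3761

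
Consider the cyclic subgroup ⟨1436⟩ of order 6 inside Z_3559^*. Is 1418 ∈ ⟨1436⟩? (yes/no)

no

⟨1436⟩ has order 6; its elements mod 3559 are {1, 1435, 1436, 2123, 2124, 3558}.
1418 is not in this set.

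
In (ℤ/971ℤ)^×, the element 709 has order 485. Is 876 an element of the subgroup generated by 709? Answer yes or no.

no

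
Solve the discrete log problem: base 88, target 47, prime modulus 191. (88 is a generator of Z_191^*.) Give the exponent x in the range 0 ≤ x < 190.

89

Baby-step giant-step with m = ceil(sqrt(190)) = 14.
Baby table (88^j mod 191 for j=0..13):
  0:1  1:88  2:104  3:175  4:120  5:55  6:65  7:181
  8:75  9:106  10:160  11:137  12:23  13:114
Giant step factor: 88^(-14) ≡ 170 (mod 191).
Scan 47·170^i mod 191 for i = 0, 1, …:
  i=0: 47   i=1: 159   i=2: 99   i=3: 22
  i=4: 111   i=5: 152   i=6: 55
Match at i=6, j=5: x = 6·14 + 5 = 89.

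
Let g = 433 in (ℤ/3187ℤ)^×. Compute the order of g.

1593

The order of 433 must divide p − 1 = 3186 = 2 · 3^3 · 59.
Divisors: 1, 2, 3, 6, 9, 18, 27, 54, 59, 118, 177, 354, 531, 1062, 1593, 3186.
Check each in increasing order: 433^1 ≡ 433;  433^2 ≡ 2643;  433^3 ≡ 286;  433^6 ≡ 2121;  433^9 ≡ 1076;  433^18 ≡ 895;  433^27 ≡ 546;  433^54 ≡ 1725;  433^59 ≡ 1244;  433^118 ≡ 1841;  433^177 ≡ 1938;  433^354 ≡ 1558;  433^531 ≡ 1315;  433^1062 ≡ 1871;  433^1593 ≡ 1.
Smallest exponent giving 1 is 1593.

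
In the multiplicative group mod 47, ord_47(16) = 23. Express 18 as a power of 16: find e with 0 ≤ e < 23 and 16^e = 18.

4

Successive powers of 16 modulo 47:
  16^0=1  16^1=16  16^2=21  16^3=7  16^4=18
So 16^4 ≡ 18 (mod 47), giving e = 4.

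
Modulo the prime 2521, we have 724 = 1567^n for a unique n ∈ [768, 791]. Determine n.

778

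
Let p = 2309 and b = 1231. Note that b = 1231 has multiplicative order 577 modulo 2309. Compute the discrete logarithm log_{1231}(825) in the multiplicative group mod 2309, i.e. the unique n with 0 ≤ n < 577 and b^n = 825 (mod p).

360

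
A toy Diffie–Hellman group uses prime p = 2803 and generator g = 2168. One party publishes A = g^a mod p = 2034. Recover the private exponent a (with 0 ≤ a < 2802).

Baby-step giant-step with m = ceil(sqrt(2802)) = 53.
Baby table (2168^j mod 2803 for j=0..52):
  0:1  1:2168  2:2396  3:569  4:272  5:1066  6:1416  7:603
  8:1106  9:1243  10:1141  11:1442  12:911  13:1736  14:2022  15:2607
  16:1128  17:1288  18:596  19:2748  20:1289  21:2764  22:2341  23:1858
  24:233  25:604  26:471  27:836  28:1710  29:1714  30:1977  31:349
  32:2625  33:910  34:2371  35:2429  36:2038  37:856  38:222  39:1983
  40:2145  41:183  42:1521  43:1200  44:416  45:2125  46:1671  47:1252
  48:1032  49:582  50:426  51:1381  52:404
Giant step factor: 2168^(-53) ≡ 2696 (mod 2803).
Scan 2034·2696^i mod 2803 for i = 0, 1, …:
  i=0: 2034   i=1: 996   i=2: 2745   i=3: 600
  i=4: 269   i=5: 2050   i=6: 2087   i=7: 931
  i=8: 1291   i=9: 2013   i=10: 440   i=11: 571
  i=12: 569
Match at i=12, j=3: a = 12·53 + 3 = 639.

639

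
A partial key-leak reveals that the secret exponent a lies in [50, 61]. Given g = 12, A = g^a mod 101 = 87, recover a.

60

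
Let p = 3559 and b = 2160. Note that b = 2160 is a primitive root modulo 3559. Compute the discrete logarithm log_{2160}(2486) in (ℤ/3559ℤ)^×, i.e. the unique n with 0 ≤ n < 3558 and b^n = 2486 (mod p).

3338

Baby-step giant-step with m = ceil(sqrt(3558)) = 60.
Baby table (2160^j mod 3559 for j=0..59):
  0:1  1:2160  2:3310  3:3128  4:1498  5:549  6:693  7:2100
  8:1834  9:273  10:2445  11:3203  12:3343  13:3228  14:399  15:562
  16:301  17:2422  18:3349  19:1952  20:2464  21:1535  22:2171  23:2157
  24:389  25:316  26:2791  27:3173  28:2605  29:21  30:2652  31:1889
  32:1626  33:2986  34:852  35:317  36:1392  37:2924  38:2174  39:1519
  40:3201  41:2582  42:167  43:1261  44:1125  45:2762  46:1036  47:2708
  48:1843  49:1918  50:204  51:2883  52:2589  53:1051  54:3077  55:1667
  56:2571  57:1320  58:441  59:2307
Giant step factor: 2160^(-60) ≡ 2197 (mod 3559).
Scan 2486·2197^i mod 3559 for i = 0, 1, …:
  i=0: 2486   i=1: 2236   i=2: 1072   i=3: 2685
  i=4: 1682   i=5: 1112   i=6: 1590   i=7: 1851
  i=8: 2269   i=9: 2393     …   i=54: 2277
  i=55: 2174
Match at i=55, j=38: n = 55·60 + 38 = 3338.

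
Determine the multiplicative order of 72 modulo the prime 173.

The order of 72 must divide p − 1 = 172 = 2^2 · 43.
Divisors: 1, 2, 4, 43, 86, 172.
Check each in increasing order: 72^1 ≡ 72;  72^2 ≡ 167;  72^4 ≡ 36;  72^43 ≡ 80;  72^86 ≡ 172;  72^172 ≡ 1.
Smallest exponent giving 1 is 172.

172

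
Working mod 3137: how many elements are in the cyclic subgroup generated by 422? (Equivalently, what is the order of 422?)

The order of 422 must divide p − 1 = 3136 = 2^6 · 7^2.
Divisors: 1, 2, 4, 7, 8, 14, 16, 28, 32, 49, 56, 64, 98, 112, 196, 224, 392, 448, 784, 1568, 3136.
Check each in increasing order: 422^1 ≡ 422;  422^2 ≡ 2412;  422^4 ≡ 1746;  422^7 ≡ 1619;  422^8 ≡ 2489;  422^14 ≡ 1766;  422^16 ≡ 2683;  422^28 ≡ 578;  422^32 ≡ 2211;  422^49 ≡ 590;  422^56 ≡ 1562;  422^64 ≡ 1075;  422^98 ≡ 3030;  422^112 ≡ 2395;  422^196 ≡ 2038;  422^224 ≡ 1589;  422^392 ≡ 56;  422^448 ≡ 2773;  422^784 ≡ 3136;  422^1568 ≡ 1.
Smallest exponent giving 1 is 1568.

1568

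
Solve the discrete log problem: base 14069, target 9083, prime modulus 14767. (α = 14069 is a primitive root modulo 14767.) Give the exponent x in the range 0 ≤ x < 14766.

3087

Baby-step giant-step with m = ceil(sqrt(14766)) = 122.
Baby table (14069^j mod 14767 for j=0..121):
  0:1  1:14069  2:14660  3:851  4:11449  5:12312  6:618  7:11646
  8:7709  9:9073  10:2089  11:3811  12:12749  13:5699  14:9188  15:10421
  16:6273  17:7245  18:8071  19:7436  20:7656  21:1766  22:7760  23:3009
  24:11399  25:2911  26:5968  27:13397  28:11172  29:13687  30:723  31:12191
  32:11241  33:9826  34:8107  35:11842  36:3804  37:2868  38:6448  39:3231
  40:4113  41:8691  42:2919  43:384  44:12541  45:3213  46:1910  47:10617
  48:2368  49:1040  50:12430  51:6856  52:13787  53:4758  54:1491  55:7739
  56:2900  57:13646  58:14574  59:1811  60:5884  61:12961  62:5393  63:1271
  64:13629  65:11673  66:3630  67:6184  68:10299  69:2827  70:5532  71:7618
  72:13523  73:11826  74:205  75:4580  76:7599  77:12018  78:13859  79:13570
  80:8554  81:9943  82:276  83:14090  84:2  85:13371  86:14553  87:1702
  88:8131  89:9857  90:1236  91:8525  92:651  93:3379  94:4178  95:7622
  96:10731  97:11398  98:3609  99:6075  100:12546  101:14490  102:1375  103:105
  104:545  105:3532  106:753  107:6018  108:8031  109:5822  110:11936  111:12027
  112:7577  113:12607  114:1446  115:9615  116:7715  117:4885  118:1447  119:8917
  120:7608  121:5736
Giant step factor: 14069^(-122) ≡ 7861 (mod 14767).
Scan 9083·7861^i mod 14767 for i = 0, 1, …:
  i=0: 9083   i=1: 3018   i=2: 8696   i=3: 2813
  i=4: 6794   i=5: 10162   i=6: 8779   i=7: 5528
  i=8: 11094   i=9: 10799     …   i=24: 9160
  i=25: 2868
Match at i=25, j=37: x = 25·122 + 37 = 3087.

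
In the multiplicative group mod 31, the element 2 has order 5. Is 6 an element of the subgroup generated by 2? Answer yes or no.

no

⟨2⟩ has order 5; its elements mod 31 are {1, 2, 4, 8, 16}.
6 is not in this set.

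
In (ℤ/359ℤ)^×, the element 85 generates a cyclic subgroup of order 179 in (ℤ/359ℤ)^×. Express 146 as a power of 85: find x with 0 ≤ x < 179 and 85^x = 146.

Baby-step giant-step with m = ceil(sqrt(179)) = 14.
Baby table (85^j mod 359 for j=0..13):
  0:1  1:85  2:45  3:235  4:230  5:164  6:298  7:200
  8:127  9:25  10:330  11:48  12:131  13:6
Giant step factor: 85^(-14) ≡ 233 (mod 359).
Scan 146·233^i mod 359 for i = 0, 1, …:
  i=0: 146   i=1: 272   i=2: 192   i=3: 220
  i=4: 282   i=5: 9   i=6: 302   i=7: 2
  i=8: 107   i=9: 160   i=10: 303   i=11: 235
Match at i=11, j=3: x = 11·14 + 3 = 157.

157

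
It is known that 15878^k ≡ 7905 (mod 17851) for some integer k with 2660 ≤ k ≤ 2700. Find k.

2679

Compute 15878^2660 mod 17851 = 10687, then multiply by 15878 repeatedly:
  15878^2660=10687  15878^2661=14431  15878^2662=17833  15878^2663=17663  15878^2664=13904
  15878^2665=4395  15878^2666=4251  15878^2667=2747  15878^2668=6873  15878^2669=6331
  15878^2670=4637  15878^2671=8762  15878^2672=10193  15878^2673=7288  15878^2674=8682
  15878^2675=7374  15878^2676=17514  15878^2677=4414  15878^2678=2466  15878^2679=7905
Found 7905 at exponent 2679.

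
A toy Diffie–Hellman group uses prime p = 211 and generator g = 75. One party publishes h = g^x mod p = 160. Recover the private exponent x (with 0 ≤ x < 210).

101

Baby-step giant-step with m = ceil(sqrt(210)) = 15.
Baby table (75^j mod 211 for j=0..14):
  0:1  1:75  2:139  3:86  4:120  5:138  6:11  7:192
  8:52  9:102  10:54  11:41  12:121  13:2  14:150
Giant step factor: 75^(-15) ≡ 63 (mod 211).
Scan 160·63^i mod 211 for i = 0, 1, …:
  i=0: 160   i=1: 163   i=2: 141   i=3: 21
  i=4: 57   i=5: 4   i=6: 41
Match at i=6, j=11: x = 6·15 + 11 = 101.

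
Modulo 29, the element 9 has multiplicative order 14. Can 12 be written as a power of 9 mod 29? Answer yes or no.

no

⟨9⟩ has order 14; its elements mod 29 are {1, 4, 5, 6, 7, 9, 13, 16, 20, 22, 23, 24, 25, 28}.
12 is not in this set.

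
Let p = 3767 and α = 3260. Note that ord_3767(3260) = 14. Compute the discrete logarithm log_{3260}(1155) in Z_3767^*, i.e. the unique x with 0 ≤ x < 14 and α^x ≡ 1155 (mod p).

11

Successive powers of 3260 modulo 3767:
  3260^0=1  3260^1=3260  3260^2=893  3260^3=3056  3260^4=2612  3260^5=1700
  3260^6=743  3260^7=3766  3260^8=507  3260^9=2874  3260^10=711  3260^11=1155
So 3260^11 ≡ 1155 (mod 3767), giving x = 11.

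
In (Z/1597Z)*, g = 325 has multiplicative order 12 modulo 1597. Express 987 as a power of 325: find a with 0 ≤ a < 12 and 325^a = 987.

Successive powers of 325 modulo 1597:
  325^0=1  325^1=325  325^2=223  325^3=610  325^4=222  325^5=285
  325^6=1596  325^7=1272  325^8=1374  325^9=987
So 325^9 ≡ 987 (mod 1597), giving a = 9.

9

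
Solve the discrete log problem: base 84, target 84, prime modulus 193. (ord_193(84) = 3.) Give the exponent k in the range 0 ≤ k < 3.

Successive powers of 84 modulo 193:
  84^0=1  84^1=84
So 84^1 ≡ 84 (mod 193), giving k = 1.

1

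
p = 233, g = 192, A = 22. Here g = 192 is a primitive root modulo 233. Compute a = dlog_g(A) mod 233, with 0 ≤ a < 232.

141

Baby-step giant-step with m = ceil(sqrt(232)) = 16.
Baby table (192^j mod 233 for j=0..15):
  0:1  1:192  2:50  3:47  4:170  5:20  6:112  7:68
  8:8  9:138  10:167  11:143  12:195  13:160  14:197  15:78
Giant step factor: 192^(-16) ≡ 142 (mod 233).
Scan 22·142^i mod 233 for i = 0, 1, …:
  i=0: 22   i=1: 95   i=2: 209   i=3: 87
  i=4: 5   i=5: 11   i=6: 164   i=7: 221
  i=8: 160
Match at i=8, j=13: a = 8·16 + 13 = 141.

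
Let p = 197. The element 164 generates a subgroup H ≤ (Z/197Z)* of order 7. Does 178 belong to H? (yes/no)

yes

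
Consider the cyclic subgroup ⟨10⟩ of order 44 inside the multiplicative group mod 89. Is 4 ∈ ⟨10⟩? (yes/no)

4 ∈ ⟨10⟩ iff 4^44 ≡ 1 (mod 89), since |⟨10⟩| = 44.
4^44 mod 89 = 1.
Since 1 = 1, 4 lies in the subgroup.

yes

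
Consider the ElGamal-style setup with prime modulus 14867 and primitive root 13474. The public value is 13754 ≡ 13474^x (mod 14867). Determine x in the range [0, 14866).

Baby-step giant-step with m = ceil(sqrt(14866)) = 122.
Baby table (13474^j mod 14867 for j=0..121):
  0:1  1:13474  2:7739  3:13015  4:7845  5:14027  6:10494  7:10986
  8:9512  9:11148  10:6851  11:1171  12:4167  13:8366  14:1890  15:13556
  16:12449  17:8332  18:4651  19:3169  20:1082  21:9208  22:3477  23:3181
  24:14100  25:12874  26:10987  27:8119  28:4020  29:4999  30:9016  31:3327
  32:3993  33:12876  34:8201  35:8730  36:316  37:5822  38:7336  39:9448
  40:11098  41:2166  42:763  43:7565  44:2658  45:14156  46:9201  47:13228
  48:8476  49:12197  50:2560  51:2000  52:8996  53:1453  54:12750  55:5315
  56:14838  57:10663  58:13441  59:9107  60:10367  61:9493  62:7881  63:8480
  64:6625  65:3782  66:9459  67:10642  68:12960  69:10125  70:4658  71:8285
  72:10654  73:11111  74:13791  75:12168  76:13223  77:574  78:3236  79:11820
  80:7376  81:13196  82:8451  83:2421  84:2356  85:3699  86:6142  87:7586
  88:3139  89:13138  90:43  91:14436  92:5703  93:9566  94:10261  95:8481
  96:5232  97:11521  98:7607  99:3620  100:12120  101:5752  102:777  103:2930
  104:6935  105:3095  106:95  107:1468  108:6722  109:2464  110:1925  111:9402
  112:841  113:2980  114:11620  115:3503  116:11564  117:7176  118:9323  119:6819
  120:1146  121:9258
Giant step factor: 13474^(-122) ≡ 5306 (mod 14867).
Scan 13754·5306^i mod 14867 for i = 0, 1, …:
  i=0: 13754   i=1: 11488   i=2: 628   i=3: 1960
  i=4: 7727   i=5: 11143   i=6: 13566   i=7: 10049
  i=8: 6932   i=9: 234     …   i=105: 3241
  i=106: 10494
Match at i=106, j=6: x = 106·122 + 6 = 12938.

12938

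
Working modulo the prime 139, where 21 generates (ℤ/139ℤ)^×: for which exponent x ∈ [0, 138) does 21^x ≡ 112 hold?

84

Baby-step giant-step with m = ceil(sqrt(138)) = 12.
Baby table (21^j mod 139 for j=0..11):
  0:1  1:21  2:24  3:87  4:20  5:3  6:63  7:72
  8:122  9:60  10:9  11:50
Giant step factor: 21^(-12) ≡ 65 (mod 139).
Scan 112·65^i mod 139 for i = 0, 1, …:
  i=0: 112   i=1: 52   i=2: 44   i=3: 80
  i=4: 57   i=5: 91   i=6: 77   i=7: 1
Match at i=7, j=0: x = 7·12 + 0 = 84.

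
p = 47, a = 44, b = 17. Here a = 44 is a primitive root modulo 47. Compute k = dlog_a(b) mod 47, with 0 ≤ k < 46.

Baby-step giant-step with m = ceil(sqrt(46)) = 7.
Baby table (44^j mod 47 for j=0..6):
  0:1  1:44  2:9  3:20  4:34  5:39  6:24
Giant step factor: 44^(-7) ≡ 15 (mod 47).
Scan 17·15^i mod 47 for i = 0, 1, …:
  i=0: 17   i=1: 20
Match at i=1, j=3: k = 1·7 + 3 = 10.

10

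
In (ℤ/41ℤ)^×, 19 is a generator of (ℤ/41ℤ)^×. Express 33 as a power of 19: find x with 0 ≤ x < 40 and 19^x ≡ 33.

Successive powers of 19 modulo 41:
  19^0=1  19^1=19  19^2=33
So 19^2 ≡ 33 (mod 41), giving x = 2.

2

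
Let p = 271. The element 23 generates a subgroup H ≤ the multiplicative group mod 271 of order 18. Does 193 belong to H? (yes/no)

⟨23⟩ has order 18; its elements mod 271 are {1, 13, 23, 28, 29, 93, 102, 106, 125, 146, 165, 169, 178, 242, 243, 248, 258, 270}.
193 is not in this set.

no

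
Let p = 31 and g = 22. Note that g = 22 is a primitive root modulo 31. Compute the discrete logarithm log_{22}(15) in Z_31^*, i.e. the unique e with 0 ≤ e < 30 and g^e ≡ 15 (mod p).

Successive powers of 22 modulo 31:
  22^0=1  22^1=22  22^2=19  22^3=15
So 22^3 ≡ 15 (mod 31), giving e = 3.

3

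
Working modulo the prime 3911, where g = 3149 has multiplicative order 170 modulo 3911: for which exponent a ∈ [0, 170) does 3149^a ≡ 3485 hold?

84

Baby-step giant-step with m = ceil(sqrt(170)) = 14.
Baby table (3149^j mod 3911 for j=0..13):
  0:1  1:3149  2:1816  3:702  4:883  5:3757  6:18  7:1928
  8:1400  9:903  10:250  11:1139  12:324  13:3416
Giant step factor: 3149^(-14) ≡ 3602 (mod 3911).
Scan 3485·3602^i mod 3911 for i = 0, 1, …:
  i=0: 3485   i=1: 2571   i=2: 3405   i=3: 3825
  i=4: 3108   i=5: 1734   i=6: 1
Match at i=6, j=0: a = 6·14 + 0 = 84.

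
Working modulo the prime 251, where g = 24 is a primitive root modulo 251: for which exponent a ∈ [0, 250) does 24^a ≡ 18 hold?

77

Baby-step giant-step with m = ceil(sqrt(250)) = 16.
Baby table (24^j mod 251 for j=0..15):
  0:1  1:24  2:74  3:19  4:205  5:151  6:110  7:130
  8:108  9:82  10:211  11:44  12:52  13:244  14:83  15:235
Giant step factor: 24^(-16) ≡ 117 (mod 251).
Scan 18·117^i mod 251 for i = 0, 1, …:
  i=0: 18   i=1: 98   i=2: 171   i=3: 178
  i=4: 244
Match at i=4, j=13: a = 4·16 + 13 = 77.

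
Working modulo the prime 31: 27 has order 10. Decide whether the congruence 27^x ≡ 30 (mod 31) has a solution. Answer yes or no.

yes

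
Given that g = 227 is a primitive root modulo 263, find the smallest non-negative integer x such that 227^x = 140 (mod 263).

192

Baby-step giant-step with m = ceil(sqrt(262)) = 17.
Baby table (227^j mod 263 for j=0..16):
  0:1  1:227  2:244  3:158  4:98  5:154  6:242  7:230
  8:136  9:101  10:46  11:185  12:178  13:167  14:37  15:246
  16:86
Giant step factor: 227^(-17) ≡ 57 (mod 263).
Scan 140·57^i mod 263 for i = 0, 1, …:
  i=0: 140   i=1: 90   i=2: 133   i=3: 217
  i=4: 8   i=5: 193   i=6: 218   i=7: 65
  i=8: 23   i=9: 259   i=10: 35   i=11: 154
Match at i=11, j=5: x = 11·17 + 5 = 192.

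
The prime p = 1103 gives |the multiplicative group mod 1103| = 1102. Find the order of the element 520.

The order of 520 must divide p − 1 = 1102 = 2 · 19 · 29.
Divisors: 1, 2, 19, 29, 38, 58, 551, 1102.
Check each in increasing order: 520^1 ≡ 520;  520^2 ≡ 165;  520^19 ≡ 733;  520^29 ≡ 677;  520^38 ≡ 128;  520^58 ≡ 584;  520^551 ≡ 1.
Smallest exponent giving 1 is 551.

551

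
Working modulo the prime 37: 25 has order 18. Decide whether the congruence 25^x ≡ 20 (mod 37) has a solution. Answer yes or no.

⟨25⟩ has order 18; its elements mod 37 are {1, 3, 4, 7, 9, 10, 11, 12, 16, 21, 25, 26, 27, 28, 30, 33, 34, 36}.
20 is not in this set.

no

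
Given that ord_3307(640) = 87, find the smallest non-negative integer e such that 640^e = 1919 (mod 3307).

8

Baby-step giant-step with m = ceil(sqrt(87)) = 10.
Baby table (640^j mod 3307 for j=0..9):
  0:1  1:640  2:2839  3:1417  4:762  5:1551  6:540  7:1672
  8:1919  9:1263
Giant step factor: 640^(-10) ≡ 1698 (mod 3307).
Scan 1919·1698^i mod 3307 for i = 0, 1, …:
  i=0: 1919
Match at i=0, j=8: e = 0·10 + 8 = 8.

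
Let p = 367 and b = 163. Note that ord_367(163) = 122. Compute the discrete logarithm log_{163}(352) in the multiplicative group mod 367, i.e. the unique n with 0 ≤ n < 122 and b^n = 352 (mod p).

27

Successive powers of 163 modulo 367:
  163^0=1  163^1=163  163^2=145  163^3=147  163^4=106  163^5=29
  163^6=323  163^7=168  163^8=226  163^9=138  163^10=107  163^11=192
  163^12=101  163^13=315  163^14=332  163^15=167  163^16=63  163^17=360
  163^18=327  163^19=86  163^20=72  163^21=359  163^22=164  163^23=308
  163^24=292  163^25=253  163^26=135  163^27=352
So 163^27 ≡ 352 (mod 367), giving n = 27.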